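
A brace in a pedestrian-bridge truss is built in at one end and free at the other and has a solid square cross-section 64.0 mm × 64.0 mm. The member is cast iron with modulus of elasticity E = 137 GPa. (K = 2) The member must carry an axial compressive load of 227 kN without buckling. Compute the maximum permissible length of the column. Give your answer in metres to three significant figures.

I = a⁴/12 = 64.0⁴/12 = 1.398×10^6 mm⁴
I = 1.398×10^-6 m⁴
At the buckling limit P_cr = P = 2.270×10^5 N
From P_cr = π²EI/(K·L)²:  L = (1/K)·√(π²EI/P_cr) = (1/2)·√(π²×1.37×10^11×1.398×10^-6/2.270×10^5)
L = 1.44 m

L_max ≈ 1.44 m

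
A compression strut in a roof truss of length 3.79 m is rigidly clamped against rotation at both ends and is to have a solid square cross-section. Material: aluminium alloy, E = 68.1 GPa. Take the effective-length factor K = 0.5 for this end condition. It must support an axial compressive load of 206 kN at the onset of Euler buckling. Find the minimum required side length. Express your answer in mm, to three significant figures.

a ≈ 60.3 mm

L_e = K·L = 0.5 × 3.79 = 1.895 m
Required I = P_cr·L_e²/(π²E) = 2.060×10^5 × 1.895² / (π² × 6.81×10^10) = 1.101×10^-6 m⁴
I_req = 1.101×10^6 mm⁴
Solid square: I = a⁴/12  ⇒  a = (12I)^(1/4) = (12×1.101×10^6)^(1/4) = 60.3 mm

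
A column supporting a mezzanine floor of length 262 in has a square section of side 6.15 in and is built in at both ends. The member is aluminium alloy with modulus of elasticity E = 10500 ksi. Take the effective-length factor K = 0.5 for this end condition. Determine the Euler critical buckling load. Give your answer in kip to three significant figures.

I = a⁴/12 = 6.15⁴/12 = 119.2 in⁴
Effective length L_e = K·L = 0.5 × 262 = 131.0 in
P_cr = π²EI / L_e² = π² × 10500×10³ × 119.2 / 131.0² = 7.199×10^5 lb

P_cr ≈ 720 kip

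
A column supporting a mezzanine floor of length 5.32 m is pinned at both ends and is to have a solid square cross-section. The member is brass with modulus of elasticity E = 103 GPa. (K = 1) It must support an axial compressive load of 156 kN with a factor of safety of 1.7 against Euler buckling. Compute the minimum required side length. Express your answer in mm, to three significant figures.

Required P_cr = n·P = 1.7 × 156 = 265.2 kN
L_e = K·L = 1 × 5.32 = 5.320 m
Required I = P_cr·L_e²/(π²E) = 2.652×10^5 × 5.320² / (π² × 1.03×10^11) = 7.383×10^-6 m⁴
I_req = 7.383×10^6 mm⁴
Solid square: I = a⁴/12  ⇒  a = (12I)^(1/4) = (12×7.383×10^6)^(1/4) = 97.0 mm

a ≈ 97.0 mm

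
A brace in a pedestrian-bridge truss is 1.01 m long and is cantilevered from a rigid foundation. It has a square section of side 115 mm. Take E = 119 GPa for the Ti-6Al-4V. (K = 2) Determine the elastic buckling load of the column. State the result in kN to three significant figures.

P_cr ≈ 4200 kN

I = a⁴/12 = 115⁴/12 = 1.458×10^7 mm⁴
I = 1.458×10^7 mm⁴ = 1.458×10^-5 m⁴
Effective length L_e = K·L = 2 × 1.01 = 2.020 m
P_cr = π²EI / L_e² = π² × 119×10⁹ × 1.458×10^-5 / 2.020² = 4.195×10^6 N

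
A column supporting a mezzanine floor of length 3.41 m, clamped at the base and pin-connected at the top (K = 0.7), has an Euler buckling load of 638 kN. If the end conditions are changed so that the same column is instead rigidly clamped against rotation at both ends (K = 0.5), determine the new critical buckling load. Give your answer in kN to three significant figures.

P_cr ∝ 1/K², so P_cr,new = P_cr,old × (K_old/K_new)² = 638 × (0.7/0.5)²
= 638 × 1.960 = 1250 kN

P_cr ≈ 1250 kN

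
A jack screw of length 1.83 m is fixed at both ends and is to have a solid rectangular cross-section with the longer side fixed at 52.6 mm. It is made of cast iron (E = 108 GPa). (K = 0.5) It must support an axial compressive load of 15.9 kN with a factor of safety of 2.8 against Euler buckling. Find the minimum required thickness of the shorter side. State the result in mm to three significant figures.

b ≈ 20.0 mm

Required P_cr = n·P = 2.8 × 15.9 = 44.52 kN
L_e = K·L = 0.5 × 1.83 = 0.9150 m
Required I = P_cr·L_e²/(π²E) = 4.452×10^4 × 0.9150² / (π² × 1.08×10^11) = 3.497×10^-8 m⁴
I_req = 3.497×10^4 mm⁴
Rectangle, weak axis: I_min = h·b³/12 with h = 52.6 mm fixed  ⇒  b = (12I/h)^(1/3) = 20.0 mm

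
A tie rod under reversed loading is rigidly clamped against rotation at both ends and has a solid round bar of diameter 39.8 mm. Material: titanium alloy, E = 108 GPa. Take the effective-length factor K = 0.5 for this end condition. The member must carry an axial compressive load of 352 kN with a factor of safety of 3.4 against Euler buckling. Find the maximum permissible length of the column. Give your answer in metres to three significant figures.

L_max ≈ 0.662 m

I = πd⁴/64 = π×39.8⁴/64 = 1.232×10^5 mm⁴
I = 1.232×10^-7 m⁴
Required critical load P_cr = n·P = 3.4 × 352 = 1197 kN = 1.197×10^6 N
From P_cr = π²EI/(K·L)²:  L = (1/K)·√(π²EI/P_cr) = (1/0.5)·√(π²×1.08×10^11×1.232×10^-7/1.197×10^6)
L = 0.662 m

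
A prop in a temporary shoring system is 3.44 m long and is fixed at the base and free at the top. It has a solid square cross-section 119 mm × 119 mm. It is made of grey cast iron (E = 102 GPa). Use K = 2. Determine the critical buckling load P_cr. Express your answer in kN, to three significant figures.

P_cr ≈ 355 kN

I = a⁴/12 = 119⁴/12 = 1.671×10^7 mm⁴
I = 1.671×10^7 mm⁴ = 1.671×10^-5 m⁴
Effective length L_e = K·L = 2 × 3.44 = 6.880 m
P_cr = π²EI / L_e² = π² × 102×10⁹ × 1.671×10^-5 / 6.880² = 3.554×10^5 N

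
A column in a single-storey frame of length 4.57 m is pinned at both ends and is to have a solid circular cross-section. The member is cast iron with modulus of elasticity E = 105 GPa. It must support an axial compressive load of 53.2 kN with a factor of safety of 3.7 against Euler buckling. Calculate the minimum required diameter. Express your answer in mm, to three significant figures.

d ≈ 94.8 mm

Required P_cr = n·P = 3.7 × 53.2 = 196.8 kN
L_e = K·L = 1 × 4.57 = 4.570 m
Required I = P_cr·L_e²/(π²E) = 1.968×10^5 × 4.570² / (π² × 1.05×10^11) = 3.967×10^-6 m⁴
I_req = 3.967×10^6 mm⁴
Solid circle: I = πd⁴/64  ⇒  d = (64I/π)^(1/4) = (64×3.967×10^6/π)^(1/4) = 94.8 mm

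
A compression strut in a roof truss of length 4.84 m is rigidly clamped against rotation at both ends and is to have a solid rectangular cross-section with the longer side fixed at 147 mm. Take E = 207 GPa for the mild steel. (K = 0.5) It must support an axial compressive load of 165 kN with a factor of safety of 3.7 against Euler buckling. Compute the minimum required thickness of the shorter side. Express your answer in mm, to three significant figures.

b ≈ 52.3 mm

Required P_cr = n·P = 3.7 × 165 = 610.5 kN
L_e = K·L = 0.5 × 4.84 = 2.420 m
Required I = P_cr·L_e²/(π²E) = 6.105×10^5 × 2.420² / (π² × 2.07×10^11) = 1.750×10^-6 m⁴
I_req = 1.750×10^6 mm⁴
Rectangle, weak axis: I_min = h·b³/12 with h = 147 mm fixed  ⇒  b = (12I/h)^(1/3) = 52.3 mm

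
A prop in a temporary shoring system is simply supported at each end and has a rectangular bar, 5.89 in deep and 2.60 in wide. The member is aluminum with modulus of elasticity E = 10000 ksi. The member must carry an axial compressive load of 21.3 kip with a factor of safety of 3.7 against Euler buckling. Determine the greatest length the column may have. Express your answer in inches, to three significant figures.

Buckling occurs about the weak axis: I_min = h·b³/12 with b = 2.60 in (the shorter side).
I_min = 5.89×2.60³/12 = 8.627 in⁴
Required critical load P_cr = n·P = 3.7 × 21.3 = 78.81 kip = 7.881×10^4 lb
From P_cr = π²EI/(K·L)²:  L = (1/K)·√(π²EI/P_cr) = (1/1)·√(π²×1.00×10^7×8.627/7.881×10^4)
L = 104 in

L_max ≈ 104 in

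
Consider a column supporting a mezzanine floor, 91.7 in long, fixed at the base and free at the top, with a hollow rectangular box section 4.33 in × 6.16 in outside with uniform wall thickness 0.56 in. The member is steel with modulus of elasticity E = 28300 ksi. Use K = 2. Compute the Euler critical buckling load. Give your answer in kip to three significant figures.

Inner dimensions: h_i = 6.16 − 2×0.56 = 5.040 in, b_i = 4.33 − 2×0.56 = 3.210 in
Weak-axis I_min = (h_o·b_o³ − h_i·b_i³)/12 with b_o = 4.33, b_i = 3.210 in (shorter outer/inner sides).
I_min = (6.16×4.33³ − 5.040×3.210³)/12 = 27.78 in⁴
Effective length L_e = K·L = 2 × 91.7 = 183.4 in
P_cr = π²EI / L_e² = π² × 28300×10³ × 27.78 / 183.4² = 2.307×10^5 lb

P_cr ≈ 231 kip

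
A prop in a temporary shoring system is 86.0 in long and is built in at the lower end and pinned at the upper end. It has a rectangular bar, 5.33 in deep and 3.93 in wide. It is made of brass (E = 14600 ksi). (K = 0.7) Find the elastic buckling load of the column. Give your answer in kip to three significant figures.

P_cr ≈ 1070 kip

Buckling occurs about the weak axis: I_min = h·b³/12 with b = 3.93 in (the shorter side).
I_min = 5.33×3.93³/12 = 26.96 in⁴
Effective length L_e = K·L = 0.7 × 86.0 = 60.20 in
P_cr = π²EI / L_e² = π² × 14600×10³ × 26.96 / 60.20² = 1.072×10^6 lb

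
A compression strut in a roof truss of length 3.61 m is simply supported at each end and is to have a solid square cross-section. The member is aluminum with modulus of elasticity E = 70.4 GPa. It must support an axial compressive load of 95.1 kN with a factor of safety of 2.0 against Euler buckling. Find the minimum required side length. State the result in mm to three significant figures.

Required P_cr = n·P = 2.0 × 95.1 = 190.2 kN
L_e = K·L = 1 × 3.61 = 3.610 m
Required I = P_cr·L_e²/(π²E) = 1.902×10^5 × 3.610² / (π² × 7.04×10^10) = 3.567×10^-6 m⁴
I_req = 3.567×10^6 mm⁴
Solid square: I = a⁴/12  ⇒  a = (12I)^(1/4) = (12×3.567×10^6)^(1/4) = 80.9 mm

a ≈ 80.9 mm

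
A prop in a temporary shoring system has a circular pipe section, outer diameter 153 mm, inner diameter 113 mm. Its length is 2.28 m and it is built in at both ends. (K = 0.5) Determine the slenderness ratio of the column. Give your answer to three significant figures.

d_o = 153 mm, d_i = 113 mm
I = π(d_o⁴ − d_i⁴)/64 = π(153⁴ − 113.0⁴)/64 = 1.890×10^7 mm⁴
A = 8.357×10^3 mm²;  r_min = √(I/A) = √(1.890×10^7/8.357×10^3) = 47.55 mm
L_e = K·L = 0.5 × 2.28 m = 1.140 m = 1140.0 mm
λ = L_e / r_min = 1140.0 / 47.55 = 24.0

λ ≈ 24.0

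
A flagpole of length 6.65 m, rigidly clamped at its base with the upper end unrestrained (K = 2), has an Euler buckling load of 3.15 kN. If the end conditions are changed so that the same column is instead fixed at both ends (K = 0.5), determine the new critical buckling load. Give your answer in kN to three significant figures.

P_cr ≈ 50.4 kN

P_cr ∝ 1/K², so P_cr,new = P_cr,old × (K_old/K_new)² = 3.15 × (2/0.5)²
= 3.15 × 16.00 = 50.4 kN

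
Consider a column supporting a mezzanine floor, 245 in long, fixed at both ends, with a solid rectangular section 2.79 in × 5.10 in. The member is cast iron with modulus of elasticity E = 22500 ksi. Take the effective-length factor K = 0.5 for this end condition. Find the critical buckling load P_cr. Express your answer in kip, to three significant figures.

Buckling occurs about the weak axis: I_min = h·b³/12 with b = 2.79 in (the shorter side).
I_min = 5.10×2.79³/12 = 9.230 in⁴
Effective length L_e = K·L = 0.5 × 245 = 122.5 in
P_cr = π²EI / L_e² = π² × 22500×10³ × 9.230 / 122.5² = 1.366×10^5 lb

P_cr ≈ 137 kip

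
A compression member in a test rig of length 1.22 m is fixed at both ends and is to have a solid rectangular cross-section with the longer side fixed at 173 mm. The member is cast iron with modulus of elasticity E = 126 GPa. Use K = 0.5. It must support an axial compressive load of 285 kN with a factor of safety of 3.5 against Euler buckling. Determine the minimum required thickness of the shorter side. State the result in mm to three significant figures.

Required P_cr = n·P = 3.5 × 285 = 997.5 kN
L_e = K·L = 0.5 × 1.22 = 0.6100 m
Required I = P_cr·L_e²/(π²E) = 9.975×10^5 × 0.6100² / (π² × 1.26×10^11) = 2.985×10^-7 m⁴
I_req = 2.985×10^5 mm⁴
Rectangle, weak axis: I_min = h·b³/12 with h = 173 mm fixed  ⇒  b = (12I/h)^(1/3) = 27.5 mm

b ≈ 27.5 mm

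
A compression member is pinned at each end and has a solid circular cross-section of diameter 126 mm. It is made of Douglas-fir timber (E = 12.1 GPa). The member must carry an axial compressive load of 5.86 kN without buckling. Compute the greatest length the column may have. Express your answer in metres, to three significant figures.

I = πd⁴/64 = π×126⁴/64 = 1.237×10^7 mm⁴
I = 1.237×10^-5 m⁴
At the buckling limit P_cr = P = 5.860×10^3 N
From P_cr = π²EI/(K·L)²:  L = (1/K)·√(π²EI/P_cr) = (1/1)·√(π²×1.21×10^10×1.237×10^-5/5.860×10^3)
L = 15.9 m

L_max ≈ 15.9 m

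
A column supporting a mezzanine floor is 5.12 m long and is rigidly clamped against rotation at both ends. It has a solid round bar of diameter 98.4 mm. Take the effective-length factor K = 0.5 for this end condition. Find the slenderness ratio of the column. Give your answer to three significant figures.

λ ≈ 104

For a solid circle r = d/4 = 98.4/4 = 24.60 mm
L_e = K·L = 0.5 × 5.12 m = 2.560 m = 2560.0 mm
λ = L_e / r_min = 2560.0 / 24.60 = 104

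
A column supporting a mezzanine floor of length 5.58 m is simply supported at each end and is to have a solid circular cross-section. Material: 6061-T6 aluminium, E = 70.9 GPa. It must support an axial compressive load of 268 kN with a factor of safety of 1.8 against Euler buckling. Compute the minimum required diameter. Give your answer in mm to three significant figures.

Required P_cr = n·P = 1.8 × 268 = 482.4 kN
L_e = K·L = 1 × 5.58 = 5.580 m
Required I = P_cr·L_e²/(π²E) = 4.824×10^5 × 5.580² / (π² × 7.09×10^10) = 2.146×10^-5 m⁴
I_req = 2.146×10^7 mm⁴
Solid circle: I = πd⁴/64  ⇒  d = (64I/π)^(1/4) = (64×2.146×10^7/π)^(1/4) = 145 mm

d ≈ 145 mm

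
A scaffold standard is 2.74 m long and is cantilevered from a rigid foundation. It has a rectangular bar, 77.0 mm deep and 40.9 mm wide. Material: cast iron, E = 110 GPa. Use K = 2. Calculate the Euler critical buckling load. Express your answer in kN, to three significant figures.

P_cr ≈ 15.9 kN

Buckling occurs about the weak axis: I_min = h·b³/12 with b = 40.9 mm (the shorter side).
I_min = 77.0×40.9³/12 = 4.390×10^5 mm⁴
I = 4.390×10^5 mm⁴ = 4.390×10^-7 m⁴
Effective length L_e = K·L = 2 × 2.74 = 5.480 m
P_cr = π²EI / L_e² = π² × 110×10⁹ × 4.390×10^-7 / 5.480² = 1.587×10^4 N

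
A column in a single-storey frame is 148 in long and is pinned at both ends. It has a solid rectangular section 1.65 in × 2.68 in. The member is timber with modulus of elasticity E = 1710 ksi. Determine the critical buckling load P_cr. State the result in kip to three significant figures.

P_cr ≈ 0.773 kip

Buckling occurs about the weak axis: I_min = h·b³/12 with b = 1.65 in (the shorter side).
I_min = 2.68×1.65³/12 = 1.003 in⁴
Effective length L_e = K·L = 1 × 148 = 148.0 in
P_cr = π²EI / L_e² = π² × 1710×10³ × 1.003 / 148.0² = 773.0 lb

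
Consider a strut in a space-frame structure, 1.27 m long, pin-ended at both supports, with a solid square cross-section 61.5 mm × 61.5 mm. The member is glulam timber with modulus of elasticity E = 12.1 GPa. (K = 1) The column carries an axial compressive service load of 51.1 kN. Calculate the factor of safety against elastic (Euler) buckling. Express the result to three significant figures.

n ≈ 1.73

I = a⁴/12 = 61.5⁴/12 = 1.192×10^6 mm⁴
I = 1.192×10^6 mm⁴ = 1.192×10^-6 m⁴
Effective length L_e = K·L = 1 × 1.27 = 1.270 m
P_cr = π²EI / L_e² = π² × 12.1×10⁹ × 1.192×10^-6 / 1.270² = 8.827×10^4 N
Factor of safety n = P_cr / P = 88.267 / 51.1 = 1.73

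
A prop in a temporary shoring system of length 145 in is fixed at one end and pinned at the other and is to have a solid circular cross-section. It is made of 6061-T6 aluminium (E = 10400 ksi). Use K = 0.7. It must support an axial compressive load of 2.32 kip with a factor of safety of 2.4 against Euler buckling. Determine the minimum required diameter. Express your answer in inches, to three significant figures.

Required P_cr = n·P = 2.4 × 2.32 = 5.568 kip
L_e = K·L = 0.7 × 145 = 101.5 in
Required I = P_cr·L_e²/(π²E) = 5.568×10^3 × 101.5² / (π² × 1.04×10^7) = 0.5589 in⁴
Solid circle: I = πd⁴/64  ⇒  d = (64I/π)^(1/4) = (64×0.5589/π)^(1/4) = 1.84 in

d ≈ 1.84 in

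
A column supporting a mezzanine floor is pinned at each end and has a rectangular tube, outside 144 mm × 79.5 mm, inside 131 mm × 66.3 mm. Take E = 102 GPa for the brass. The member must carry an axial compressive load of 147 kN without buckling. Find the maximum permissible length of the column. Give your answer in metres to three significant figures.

Weak-axis I_min = (h_o·b_o³ − h_i·b_i³)/12 with b_o = 79.5, b_i = 66.30 mm (shorter outer/inner sides).
I_min = (144×79.5³ − 131.0×66.30³)/12 = 2.848×10^6 mm⁴
I = 2.848×10^-6 m⁴
At the buckling limit P_cr = P = 1.470×10^5 N
From P_cr = π²EI/(K·L)²:  L = (1/K)·√(π²EI/P_cr) = (1/1)·√(π²×1.02×10^11×2.848×10^-6/1.470×10^5)
L = 4.42 m

L_max ≈ 4.42 m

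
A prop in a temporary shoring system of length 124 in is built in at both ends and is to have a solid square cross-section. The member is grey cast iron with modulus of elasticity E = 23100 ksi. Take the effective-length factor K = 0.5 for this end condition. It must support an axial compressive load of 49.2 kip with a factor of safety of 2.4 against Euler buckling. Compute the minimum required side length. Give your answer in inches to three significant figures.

Required P_cr = n·P = 2.4 × 49.2 = 118.1 kip
L_e = K·L = 0.5 × 124 = 62.00 in
Required I = P_cr·L_e²/(π²E) = 1.181×10^5 × 62.00² / (π² × 2.31×10^7) = 1.991 in⁴
Solid square: I = a⁴/12  ⇒  a = (12I)^(1/4) = (12×1.991)^(1/4) = 2.21 in

a ≈ 2.21 in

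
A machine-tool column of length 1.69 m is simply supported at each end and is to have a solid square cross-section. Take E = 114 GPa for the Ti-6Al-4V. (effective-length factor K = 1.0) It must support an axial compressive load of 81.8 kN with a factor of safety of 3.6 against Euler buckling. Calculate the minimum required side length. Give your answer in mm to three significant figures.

Required P_cr = n·P = 3.6 × 81.8 = 294.5 kN
L_e = K·L = 1 × 1.69 = 1.690 m
Required I = P_cr·L_e²/(π²E) = 2.945×10^5 × 1.690² / (π² × 1.14×10^11) = 7.475×10^-7 m⁴
I_req = 7.475×10^5 mm⁴
Solid square: I = a⁴/12  ⇒  a = (12I)^(1/4) = (12×7.475×10^5)^(1/4) = 54.7 mm

a ≈ 54.7 mm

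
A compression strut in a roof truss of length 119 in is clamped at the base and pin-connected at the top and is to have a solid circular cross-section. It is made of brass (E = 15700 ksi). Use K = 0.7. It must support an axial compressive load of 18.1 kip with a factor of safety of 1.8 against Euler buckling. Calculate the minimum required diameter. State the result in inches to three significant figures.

Required P_cr = n·P = 1.8 × 18.1 = 32.58 kip
L_e = K·L = 0.7 × 119 = 83.30 in
Required I = P_cr·L_e²/(π²E) = 3.258×10^4 × 83.30² / (π² × 1.57×10^7) = 1.459 in⁴
Solid circle: I = πd⁴/64  ⇒  d = (64I/π)^(1/4) = (64×1.459/π)^(1/4) = 2.33 in

d ≈ 2.33 in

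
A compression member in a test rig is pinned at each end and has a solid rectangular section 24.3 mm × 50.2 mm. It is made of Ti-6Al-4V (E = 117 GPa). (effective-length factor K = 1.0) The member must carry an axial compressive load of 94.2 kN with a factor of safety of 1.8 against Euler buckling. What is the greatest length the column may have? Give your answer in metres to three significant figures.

Buckling occurs about the weak axis: I_min = h·b³/12 with b = 24.3 mm (the shorter side).
I_min = 50.2×24.3³/12 = 6.003×10^4 mm⁴
I = 6.003×10^-8 m⁴
Required critical load P_cr = n·P = 1.8 × 94.2 = 169.6 kN = 1.696×10^5 N
From P_cr = π²EI/(K·L)²:  L = (1/K)·√(π²EI/P_cr) = (1/1)·√(π²×1.17×10^11×6.003×10^-8/1.696×10^5)
L = 0.639 m

L_max ≈ 0.639 m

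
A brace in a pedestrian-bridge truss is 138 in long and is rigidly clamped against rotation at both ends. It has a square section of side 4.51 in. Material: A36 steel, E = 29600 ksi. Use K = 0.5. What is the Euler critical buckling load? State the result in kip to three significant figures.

P_cr ≈ 2120 kip

I = a⁴/12 = 4.51⁴/12 = 34.48 in⁴
Effective length L_e = K·L = 0.5 × 138 = 69.00 in
P_cr = π²EI / L_e² = π² × 29600×10³ × 34.48 / 69.00² = 2.116×10^6 lb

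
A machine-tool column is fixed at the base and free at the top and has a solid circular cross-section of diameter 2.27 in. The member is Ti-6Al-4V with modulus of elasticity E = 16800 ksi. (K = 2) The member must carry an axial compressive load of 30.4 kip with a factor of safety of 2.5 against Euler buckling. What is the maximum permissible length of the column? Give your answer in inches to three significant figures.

I = πd⁴/64 = π×2.27⁴/64 = 1.303 in⁴
Required critical load P_cr = n·P = 2.5 × 30.4 = 76.00 kip = 7.600×10^4 lb
From P_cr = π²EI/(K·L)²:  L = (1/K)·√(π²EI/P_cr) = (1/2)·√(π²×1.68×10^7×1.303/7.600×10^4)
L = 26.7 in

L_max ≈ 26.7 in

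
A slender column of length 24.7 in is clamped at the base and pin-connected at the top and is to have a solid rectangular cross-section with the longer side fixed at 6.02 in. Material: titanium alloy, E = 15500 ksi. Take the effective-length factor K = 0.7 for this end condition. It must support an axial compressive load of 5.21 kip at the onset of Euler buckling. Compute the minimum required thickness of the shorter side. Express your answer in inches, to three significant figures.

L_e = K·L = 0.7 × 24.7 = 17.29 in
Required I = P_cr·L_e²/(π²E) = 5.210×10^3 × 17.29² / (π² × 1.55×10^7) = 1.018×10^-2 in⁴
Rectangle, weak axis: I_min = h·b³/12 with h = 6.02 in fixed  ⇒  b = (12I/h)^(1/3) = 0.273 in

b ≈ 0.273 in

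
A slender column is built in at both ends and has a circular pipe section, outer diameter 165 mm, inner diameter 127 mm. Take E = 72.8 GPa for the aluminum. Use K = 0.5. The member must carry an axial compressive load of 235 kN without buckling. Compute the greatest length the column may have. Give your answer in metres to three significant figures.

d_o = 165 mm, d_i = 127 mm
I = π(d_o⁴ − d_i⁴)/64 = π(165⁴ − 127.0⁴)/64 = 2.361×10^7 mm⁴
I = 2.361×10^-5 m⁴
At the buckling limit P_cr = P = 2.350×10^5 N
From P_cr = π²EI/(K·L)²:  L = (1/K)·√(π²EI/P_cr) = (1/0.5)·√(π²×7.28×10^10×2.361×10^-5/2.350×10^5)
L = 17.0 m

L_max ≈ 17.0 m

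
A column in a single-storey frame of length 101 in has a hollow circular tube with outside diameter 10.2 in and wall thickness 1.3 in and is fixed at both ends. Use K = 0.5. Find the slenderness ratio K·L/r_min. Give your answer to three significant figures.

λ ≈ 15.9

Inner diameter d_i = 10.2 − 2×1.3 = 7.600 in
I = π(d_o⁴ − d_i⁴)/64 = π(10.2⁴ − 7.600⁴)/64 = 367.6 in⁴
A = 36.35 in²;  r_min = √(I/A) = √(367.6/36.35) = 3.180 in
L_e = K·L = 0.5 × 101 = 50.50 in
λ = L_e / r_min = 50.500 / 3.180 = 15.9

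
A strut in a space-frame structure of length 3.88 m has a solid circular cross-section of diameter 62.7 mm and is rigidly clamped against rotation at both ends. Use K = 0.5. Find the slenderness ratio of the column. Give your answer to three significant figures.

λ ≈ 124

For a solid circle r = d/4 = 62.7/4 = 15.68 mm
L_e = K·L = 0.5 × 3.88 m = 1.940 m = 1940.0 mm
λ = L_e / r_min = 1940.0 / 15.68 = 124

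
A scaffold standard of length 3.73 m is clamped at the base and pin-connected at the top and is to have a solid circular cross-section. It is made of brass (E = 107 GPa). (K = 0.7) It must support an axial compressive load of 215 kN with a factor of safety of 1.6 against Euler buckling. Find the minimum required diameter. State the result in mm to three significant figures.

d ≈ 82.0 mm

Required P_cr = n·P = 1.6 × 215 = 344.0 kN
L_e = K·L = 0.7 × 3.73 = 2.611 m
Required I = P_cr·L_e²/(π²E) = 3.440×10^5 × 2.611² / (π² × 1.07×10^11) = 2.221×10^-6 m⁴
I_req = 2.221×10^6 mm⁴
Solid circle: I = πd⁴/64  ⇒  d = (64I/π)^(1/4) = (64×2.221×10^6/π)^(1/4) = 82.0 mm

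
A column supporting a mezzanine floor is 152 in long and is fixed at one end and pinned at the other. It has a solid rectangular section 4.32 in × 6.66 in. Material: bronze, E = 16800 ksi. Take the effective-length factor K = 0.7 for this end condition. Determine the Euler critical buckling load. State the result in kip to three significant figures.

Buckling occurs about the weak axis: I_min = h·b³/12 with b = 4.32 in (the shorter side).
I_min = 6.66×4.32³/12 = 44.74 in⁴
Effective length L_e = K·L = 0.7 × 152 = 106.4 in
P_cr = π²EI / L_e² = π² × 16800×10³ × 44.74 / 106.4² = 6.553×10^5 lb

P_cr ≈ 655 kip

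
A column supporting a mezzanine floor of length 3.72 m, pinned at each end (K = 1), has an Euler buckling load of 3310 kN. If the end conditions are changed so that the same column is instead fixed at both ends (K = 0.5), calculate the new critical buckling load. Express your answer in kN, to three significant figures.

P_cr ∝ 1/K², so P_cr,new = P_cr,old × (K_old/K_new)² = 3310 × (1/0.5)²
= 3310 × 4.000 = 13200 kN

P_cr ≈ 13200 kN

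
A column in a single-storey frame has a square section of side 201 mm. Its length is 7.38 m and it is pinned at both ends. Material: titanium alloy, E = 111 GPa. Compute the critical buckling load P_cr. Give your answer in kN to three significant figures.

P_cr ≈ 2740 kN

I = a⁴/12 = 201⁴/12 = 1.360×10^8 mm⁴
I = 1.360×10^8 mm⁴ = 1.360×10^-4 m⁴
Effective length L_e = K·L = 1 × 7.38 = 7.380 m
P_cr = π²EI / L_e² = π² × 111×10⁹ × 1.360×10^-4 / 7.380² = 2.736×10^6 N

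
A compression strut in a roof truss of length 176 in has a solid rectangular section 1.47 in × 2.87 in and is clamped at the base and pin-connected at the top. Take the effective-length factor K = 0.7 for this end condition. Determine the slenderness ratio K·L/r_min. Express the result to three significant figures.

λ ≈ 290

Buckling occurs about the weak axis: I_min = h·b³/12 with b = 1.47 in (the shorter side).
I_min = 2.87×1.47³/12 = 0.7597 in⁴
A = 4.219 in²;  r_min = √(I/A) = √(0.7597/4.219) = 0.4244 in
L_e = K·L = 0.7 × 176 = 123.2 in
λ = L_e / r_min = 123.20 / 0.4244 = 290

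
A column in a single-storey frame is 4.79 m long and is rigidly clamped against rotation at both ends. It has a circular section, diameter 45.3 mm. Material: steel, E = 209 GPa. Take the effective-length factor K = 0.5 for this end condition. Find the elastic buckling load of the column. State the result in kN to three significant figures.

P_cr ≈ 74.3 kN

I = πd⁴/64 = π×45.3⁴/64 = 2.067×10^5 mm⁴
I = 2.067×10^5 mm⁴ = 2.067×10^-7 m⁴
Effective length L_e = K·L = 0.5 × 4.79 = 2.395 m
P_cr = π²EI / L_e² = π² × 209×10⁹ × 2.067×10^-7 / 2.395² = 7.434×10^4 N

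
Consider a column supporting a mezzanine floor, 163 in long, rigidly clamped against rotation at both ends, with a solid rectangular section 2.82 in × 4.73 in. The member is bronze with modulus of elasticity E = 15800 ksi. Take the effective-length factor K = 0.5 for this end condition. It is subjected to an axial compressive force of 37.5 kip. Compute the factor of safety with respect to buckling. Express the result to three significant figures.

Buckling occurs about the weak axis: I_min = h·b³/12 with b = 2.82 in (the shorter side).
I_min = 4.73×2.82³/12 = 8.839 in⁴
Effective length L_e = K·L = 0.5 × 163 = 81.50 in
P_cr = π²EI / L_e² = π² × 15800×10³ × 8.839 / 81.50² = 2.075×10^5 lb
Factor of safety n = P_cr / P = 207.52 / 37.5 = 5.53

n ≈ 5.53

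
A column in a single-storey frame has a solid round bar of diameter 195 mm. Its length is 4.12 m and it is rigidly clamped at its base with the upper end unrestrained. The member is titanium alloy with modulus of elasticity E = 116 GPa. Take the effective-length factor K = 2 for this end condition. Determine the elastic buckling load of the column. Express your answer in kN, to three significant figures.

I = πd⁴/64 = π×195⁴/64 = 7.098×10^7 mm⁴
I = 7.098×10^7 mm⁴ = 7.098×10^-5 m⁴
Effective length L_e = K·L = 2 × 4.12 = 8.240 m
P_cr = π²EI / L_e² = π² × 116×10⁹ × 7.098×10^-5 / 8.240² = 1.197×10^6 N

P_cr ≈ 1200 kN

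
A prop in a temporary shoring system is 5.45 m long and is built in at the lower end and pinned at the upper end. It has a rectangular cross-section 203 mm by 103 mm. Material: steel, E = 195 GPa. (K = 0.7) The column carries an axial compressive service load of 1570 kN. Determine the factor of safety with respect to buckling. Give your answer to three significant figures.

Buckling occurs about the weak axis: I_min = h·b³/12 with b = 103 mm (the shorter side).
I_min = 203×103³/12 = 1.849×10^7 mm⁴
I = 1.849×10^7 mm⁴ = 1.849×10^-5 m⁴
Effective length L_e = K·L = 0.7 × 5.45 = 3.815 m
P_cr = π²EI / L_e² = π² × 195×10⁹ × 1.849×10^-5 / 3.815² = 2.444×10^6 N
Factor of safety n = P_cr / P = 2444.4 / 1570 = 1.56

n ≈ 1.56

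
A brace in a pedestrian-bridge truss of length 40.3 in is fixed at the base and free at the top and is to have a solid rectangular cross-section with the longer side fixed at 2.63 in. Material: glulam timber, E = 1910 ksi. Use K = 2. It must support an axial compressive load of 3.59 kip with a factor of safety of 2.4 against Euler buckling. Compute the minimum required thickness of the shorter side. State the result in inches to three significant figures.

Required P_cr = n·P = 2.4 × 3.59 = 8.616 kip
L_e = K·L = 2 × 40.3 = 80.60 in
Required I = P_cr·L_e²/(π²E) = 8.616×10^3 × 80.60² / (π² × 1.91×10^6) = 2.969 in⁴
Rectangle, weak axis: I_min = h·b³/12 with h = 2.63 in fixed  ⇒  b = (12I/h)^(1/3) = 2.38 in

b ≈ 2.38 in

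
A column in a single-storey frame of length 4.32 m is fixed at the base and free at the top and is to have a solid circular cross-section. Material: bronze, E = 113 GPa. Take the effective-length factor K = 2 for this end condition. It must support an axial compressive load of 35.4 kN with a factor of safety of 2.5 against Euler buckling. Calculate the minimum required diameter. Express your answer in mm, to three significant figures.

d ≈ 105 mm

Required P_cr = n·P = 2.5 × 35.4 = 88.50 kN
L_e = K·L = 2 × 4.32 = 8.640 m
Required I = P_cr·L_e²/(π²E) = 8.850×10^4 × 8.640² / (π² × 1.13×10^11) = 5.924×10^-6 m⁴
I_req = 5.924×10^6 mm⁴
Solid circle: I = πd⁴/64  ⇒  d = (64I/π)^(1/4) = (64×5.924×10^6/π)^(1/4) = 105 mm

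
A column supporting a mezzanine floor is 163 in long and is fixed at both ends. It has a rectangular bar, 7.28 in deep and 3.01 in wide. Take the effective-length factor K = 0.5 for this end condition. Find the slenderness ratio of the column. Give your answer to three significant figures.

For a rectangle r_min = b/√12 = 3.01/√12 = 0.8689 in
L_e = K·L = 0.5 × 163 = 81.50 in
λ = L_e / r_min = 81.500 / 0.8689 = 93.8

λ ≈ 93.8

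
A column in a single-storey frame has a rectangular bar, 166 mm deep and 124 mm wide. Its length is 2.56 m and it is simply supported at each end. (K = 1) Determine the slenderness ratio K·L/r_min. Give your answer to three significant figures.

λ ≈ 71.5

For a rectangle r_min = b/√12 = 124/√12 = 35.80 mm
L_e = K·L = 1 × 2.56 m = 2.560 m = 2560.0 mm
λ = L_e / r_min = 2560.0 / 35.80 = 71.5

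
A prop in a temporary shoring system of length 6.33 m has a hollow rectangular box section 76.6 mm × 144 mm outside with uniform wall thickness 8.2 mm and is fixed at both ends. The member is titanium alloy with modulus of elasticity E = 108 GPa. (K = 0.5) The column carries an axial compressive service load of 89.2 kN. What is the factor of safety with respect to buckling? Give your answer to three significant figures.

n ≈ 3.67

Inner dimensions: h_i = 144 − 2×8.2 = 127.6 mm, b_i = 76.6 − 2×8.2 = 60.20 mm
Weak-axis I_min = (h_o·b_o³ − h_i·b_i³)/12 with b_o = 76.6, b_i = 60.20 mm (shorter outer/inner sides).
I_min = (144×76.6³ − 127.6×60.20³)/12 = 3.074×10^6 mm⁴
I = 3.074×10^6 mm⁴ = 3.074×10^-6 m⁴
Effective length L_e = K·L = 0.5 × 6.33 = 3.165 m
P_cr = π²EI / L_e² = π² × 108×10⁹ × 3.074×10^-6 / 3.165² = 3.271×10^5 N
Factor of safety n = P_cr / P = 327.06 / 89.2 = 3.67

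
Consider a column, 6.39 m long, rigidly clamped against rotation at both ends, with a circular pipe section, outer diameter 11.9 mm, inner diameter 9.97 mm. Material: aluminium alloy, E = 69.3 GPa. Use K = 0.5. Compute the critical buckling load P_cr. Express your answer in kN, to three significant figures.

P_cr ≈ 0.0335 kN

d_o = 11.9 mm, d_i = 9.97 mm
I = π(d_o⁴ − d_i⁴)/64 = π(11.9⁴ − 9.970⁴)/64 = 499.4 mm⁴
I = 499.4 mm⁴ = 4.994×10^-10 m⁴
Effective length L_e = K·L = 0.5 × 6.39 = 3.195 m
P_cr = π²EI / L_e² = π² × 69.3×10⁹ × 4.994×10^-10 / 3.195² = 33.46 N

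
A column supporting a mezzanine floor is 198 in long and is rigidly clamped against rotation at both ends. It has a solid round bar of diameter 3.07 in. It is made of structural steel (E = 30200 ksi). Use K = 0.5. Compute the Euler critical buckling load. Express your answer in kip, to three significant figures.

I = πd⁴/64 = π×3.07⁴/64 = 4.360 in⁴
Effective length L_e = K·L = 0.5 × 198 = 99.00 in
P_cr = π²EI / L_e² = π² × 30200×10³ × 4.360 / 99.00² = 1.326×10^5 lb

P_cr ≈ 133 kip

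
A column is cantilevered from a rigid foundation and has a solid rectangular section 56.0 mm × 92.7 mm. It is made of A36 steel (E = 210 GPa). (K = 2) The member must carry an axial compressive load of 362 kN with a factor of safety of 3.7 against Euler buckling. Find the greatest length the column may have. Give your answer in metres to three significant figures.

L_max ≈ 0.724 m

Buckling occurs about the weak axis: I_min = h·b³/12 with b = 56.0 mm (the shorter side).
I_min = 92.7×56.0³/12 = 1.357×10^6 mm⁴
I = 1.357×10^-6 m⁴
Required critical load P_cr = n·P = 3.7 × 362 = 1339 kN = 1.339×10^6 N
From P_cr = π²EI/(K·L)²:  L = (1/K)·√(π²EI/P_cr) = (1/2)·√(π²×2.10×10^11×1.357×10^-6/1.339×10^6)
L = 0.724 m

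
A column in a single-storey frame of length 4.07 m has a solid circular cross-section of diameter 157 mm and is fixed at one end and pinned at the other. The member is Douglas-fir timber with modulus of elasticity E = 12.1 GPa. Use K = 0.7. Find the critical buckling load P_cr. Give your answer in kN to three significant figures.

I = πd⁴/64 = π×157⁴/64 = 2.982×10^7 mm⁴
I = 2.982×10^7 mm⁴ = 2.982×10^-5 m⁴
Effective length L_e = K·L = 0.7 × 4.07 = 2.849 m
P_cr = π²EI / L_e² = π² × 12.1×10⁹ × 2.982×10^-5 / 2.849² = 4.388×10^5 N

P_cr ≈ 439 kN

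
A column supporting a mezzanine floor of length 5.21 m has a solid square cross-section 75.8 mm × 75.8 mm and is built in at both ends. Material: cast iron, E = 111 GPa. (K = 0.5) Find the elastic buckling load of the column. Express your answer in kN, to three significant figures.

I = a⁴/12 = 75.8⁴/12 = 2.751×10^6 mm⁴
I = 2.751×10^6 mm⁴ = 2.751×10^-6 m⁴
Effective length L_e = K·L = 0.5 × 5.21 = 2.605 m
P_cr = π²EI / L_e² = π² × 111×10⁹ × 2.751×10^-6 / 2.605² = 4.441×10^5 N

P_cr ≈ 444 kN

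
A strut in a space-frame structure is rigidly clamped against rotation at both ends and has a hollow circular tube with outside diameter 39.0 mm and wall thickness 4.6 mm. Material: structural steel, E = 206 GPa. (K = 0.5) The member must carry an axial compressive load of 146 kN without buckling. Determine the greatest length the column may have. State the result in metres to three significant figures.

Inner diameter d_i = 39.0 − 2×4.6 = 29.80 mm
I = π(d_o⁴ − d_i⁴)/64 = π(39.0⁴ − 29.80⁴)/64 = 7.485×10^4 mm⁴
I = 7.485×10^-8 m⁴
At the buckling limit P_cr = P = 1.460×10^5 N
From P_cr = π²EI/(K·L)²:  L = (1/K)·√(π²EI/P_cr) = (1/0.5)·√(π²×2.06×10^11×7.485×10^-8/1.460×10^5)
L = 2.04 m

L_max ≈ 2.04 m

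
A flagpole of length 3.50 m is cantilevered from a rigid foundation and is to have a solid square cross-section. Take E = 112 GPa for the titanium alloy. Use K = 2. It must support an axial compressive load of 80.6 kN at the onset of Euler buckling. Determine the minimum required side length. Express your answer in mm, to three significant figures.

L_e = K·L = 2 × 3.50 = 7.000 m
Required I = P_cr·L_e²/(π²E) = 8.060×10^4 × 7.000² / (π² × 1.12×10^11) = 3.573×10^-6 m⁴
I_req = 3.573×10^6 mm⁴
Solid square: I = a⁴/12  ⇒  a = (12I)^(1/4) = (12×3.573×10^6)^(1/4) = 80.9 mm

a ≈ 80.9 mm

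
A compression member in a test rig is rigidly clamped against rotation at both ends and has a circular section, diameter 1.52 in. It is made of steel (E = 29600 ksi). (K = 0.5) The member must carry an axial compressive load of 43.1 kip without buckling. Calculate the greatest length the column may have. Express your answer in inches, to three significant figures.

I = πd⁴/64 = π×1.52⁴/64 = 0.2620 in⁴
At the buckling limit P_cr = P = 4.310×10^4 lb
From P_cr = π²EI/(K·L)²:  L = (1/K)·√(π²EI/P_cr) = (1/0.5)·√(π²×2.96×10^7×0.2620/4.310×10^4)
L = 84.3 in

L_max ≈ 84.3 in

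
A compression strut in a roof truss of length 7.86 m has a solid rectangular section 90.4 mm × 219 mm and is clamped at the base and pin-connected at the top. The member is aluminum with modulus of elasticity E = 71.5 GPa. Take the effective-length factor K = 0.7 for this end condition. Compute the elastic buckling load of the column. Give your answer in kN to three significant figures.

P_cr ≈ 314 kN

Buckling occurs about the weak axis: I_min = h·b³/12 with b = 90.4 mm (the shorter side).
I_min = 219×90.4³/12 = 1.348×10^7 mm⁴
I = 1.348×10^7 mm⁴ = 1.348×10^-5 m⁴
Effective length L_e = K·L = 0.7 × 7.86 = 5.502 m
P_cr = π²EI / L_e² = π² × 71.5×10⁹ × 1.348×10^-5 / 5.502² = 3.143×10^5 N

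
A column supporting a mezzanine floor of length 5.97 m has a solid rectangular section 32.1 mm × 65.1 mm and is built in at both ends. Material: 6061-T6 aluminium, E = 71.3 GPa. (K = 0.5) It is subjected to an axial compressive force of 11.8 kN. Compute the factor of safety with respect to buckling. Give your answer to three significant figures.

n ≈ 1.20

Buckling occurs about the weak axis: I_min = h·b³/12 with b = 32.1 mm (the shorter side).
I_min = 65.1×32.1³/12 = 1.794×10^5 mm⁴
I = 1.794×10^5 mm⁴ = 1.794×10^-7 m⁴
Effective length L_e = K·L = 0.5 × 5.97 = 2.985 m
P_cr = π²EI / L_e² = π² × 71.3×10⁹ × 1.794×10^-7 / 2.985² = 1.417×10^4 N
Factor of safety n = P_cr / P = 14.171 / 11.8 = 1.20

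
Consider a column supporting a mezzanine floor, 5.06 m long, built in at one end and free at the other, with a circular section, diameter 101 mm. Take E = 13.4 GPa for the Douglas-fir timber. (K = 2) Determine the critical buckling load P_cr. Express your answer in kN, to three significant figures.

P_cr ≈ 6.60 kN

I = πd⁴/64 = π×101⁴/64 = 5.108×10^6 mm⁴
I = 5.108×10^6 mm⁴ = 5.108×10^-6 m⁴
Effective length L_e = K·L = 2 × 5.06 = 10.12 m
P_cr = π²EI / L_e² = π² × 13.4×10⁹ × 5.108×10^-6 / 10.12² = 6.596×10^3 N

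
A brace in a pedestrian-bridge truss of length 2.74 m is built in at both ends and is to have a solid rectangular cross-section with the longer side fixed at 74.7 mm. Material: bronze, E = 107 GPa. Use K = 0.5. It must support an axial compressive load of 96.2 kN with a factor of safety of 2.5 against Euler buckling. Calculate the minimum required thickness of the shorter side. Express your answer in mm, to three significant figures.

Required P_cr = n·P = 2.5 × 96.2 = 240.5 kN
L_e = K·L = 0.5 × 2.74 = 1.370 m
Required I = P_cr·L_e²/(π²E) = 2.405×10^5 × 1.370² / (π² × 1.07×10^11) = 4.274×10^-7 m⁴
I_req = 4.274×10^5 mm⁴
Rectangle, weak axis: I_min = h·b³/12 with h = 74.7 mm fixed  ⇒  b = (12I/h)^(1/3) = 40.9 mm

b ≈ 40.9 mm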